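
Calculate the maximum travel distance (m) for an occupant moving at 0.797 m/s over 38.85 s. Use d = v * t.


d = 0.797 * 38.85 = 30.963 m

30.963 m


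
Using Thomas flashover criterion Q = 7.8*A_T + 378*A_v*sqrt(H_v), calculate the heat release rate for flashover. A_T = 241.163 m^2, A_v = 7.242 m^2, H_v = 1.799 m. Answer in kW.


7.8*A_T = 1881.1
sqrt(H_v) = 1.3413
378*A_v*sqrt(H_v) = 3671.7
Q = 1881.1 + 3671.7 = 5552.8 kW

5552.8 kW


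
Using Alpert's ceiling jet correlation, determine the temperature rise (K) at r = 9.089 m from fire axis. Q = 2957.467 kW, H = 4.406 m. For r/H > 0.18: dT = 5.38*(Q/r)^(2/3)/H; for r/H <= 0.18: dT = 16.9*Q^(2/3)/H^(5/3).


r/H = 9.089 / 4.406 = 2.0629
r/H > 0.18, so dT = 5.38*(Q/r)^(2/3)/H
Q/r = 325.39
(Q/r)^(2/3) = 47.308
dT = 5.38 * 47.308 / 4.406 = 57.766 K

57.766 K


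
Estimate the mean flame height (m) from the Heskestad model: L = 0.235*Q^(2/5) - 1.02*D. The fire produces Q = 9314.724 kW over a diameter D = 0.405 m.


Q^(2/5) = 38.696
0.235 * Q^(2/5) = 9.0936
1.02 * D = 0.41310
L = 8.6805 m

8.6805 m


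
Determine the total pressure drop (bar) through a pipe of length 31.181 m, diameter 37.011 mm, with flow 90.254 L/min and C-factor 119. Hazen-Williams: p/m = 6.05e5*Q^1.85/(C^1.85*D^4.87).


Q^1.85 = 4145.8
C^1.85 = 6914.5
D^4.87 = 4.3428e+07
p/m = 0.0083529 bar/m
p_total = 0.0083529 * 31.181 = 0.26045 bar

0.26045 bar


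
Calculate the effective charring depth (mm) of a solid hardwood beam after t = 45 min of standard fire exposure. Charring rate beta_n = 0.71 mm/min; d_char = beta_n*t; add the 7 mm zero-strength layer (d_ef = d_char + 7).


d_char = 0.71 * 45 = 31.95 mm
d_ef = 31.95 + 1.0*7 = 38.95 mm

38.95 mm


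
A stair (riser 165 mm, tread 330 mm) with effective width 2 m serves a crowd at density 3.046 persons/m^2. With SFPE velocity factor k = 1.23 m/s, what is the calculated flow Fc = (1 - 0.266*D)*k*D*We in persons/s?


1 - 0.266*D = 1 - 0.266*3.046 = 0.18976
Fs = 0.18976 * 1.23 * 3.046 = 0.71097 persons/(s*m)
Fc = 0.71097 * 2 = 1.4219 persons/s

1.4219 persons/s


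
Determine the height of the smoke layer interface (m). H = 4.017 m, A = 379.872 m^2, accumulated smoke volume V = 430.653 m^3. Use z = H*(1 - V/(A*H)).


V/(A*H) = 0.28222
1 - 0.28222 = 0.71778
z = 4.017 * 0.71778 = 2.8833 m

2.8833 m


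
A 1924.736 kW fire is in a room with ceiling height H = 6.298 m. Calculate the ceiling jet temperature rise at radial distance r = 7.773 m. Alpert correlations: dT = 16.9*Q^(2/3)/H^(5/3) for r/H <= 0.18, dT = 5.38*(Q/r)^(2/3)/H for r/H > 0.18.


r/H = 7.773 / 6.298 = 1.2342
r/H > 0.18, so dT = 5.38*(Q/r)^(2/3)/H
Q/r = 247.62
(Q/r)^(2/3) = 39.433
dT = 5.38 * 39.433 / 6.298 = 33.685 K

33.685 K


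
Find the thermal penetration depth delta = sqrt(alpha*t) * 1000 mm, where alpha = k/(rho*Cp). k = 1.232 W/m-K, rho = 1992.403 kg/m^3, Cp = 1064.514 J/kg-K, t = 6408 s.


alpha = 1.232 / (1992.403 * 1064.514) = 5.8087e-07 m^2/s
alpha * t = 0.0037222
delta = sqrt(0.0037222) * 1000 = 61.010 mm

61.010 mm


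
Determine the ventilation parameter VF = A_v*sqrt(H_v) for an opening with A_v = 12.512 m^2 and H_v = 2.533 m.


sqrt(H_v) = 1.5915
VF = 12.512 * 1.5915 = 19.913 m^(5/2)

19.913 m^(5/2)


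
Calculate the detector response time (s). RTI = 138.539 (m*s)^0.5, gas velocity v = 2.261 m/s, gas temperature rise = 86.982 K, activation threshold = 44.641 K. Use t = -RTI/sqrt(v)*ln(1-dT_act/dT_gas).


dT_act/dT_gas = 0.51322
ln(1 - 0.51322) = -0.71995
t = -138.539 / sqrt(2.261) * -0.71995 = 66.332 s

66.332 s


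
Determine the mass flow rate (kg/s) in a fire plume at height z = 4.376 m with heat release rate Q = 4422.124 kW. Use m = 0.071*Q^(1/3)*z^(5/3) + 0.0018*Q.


Q^(1/3) = 16.414
z^(5/3) = 11.707
First term = 0.071 * 16.414 * 11.707 = 13.644
Second term = 0.0018 * 4422.124 = 7.9598
m = 21.603 kg/s

21.603 kg/s


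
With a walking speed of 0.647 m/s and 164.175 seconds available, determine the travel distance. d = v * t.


d = 0.647 * 164.175 = 106.22 m

106.22 m


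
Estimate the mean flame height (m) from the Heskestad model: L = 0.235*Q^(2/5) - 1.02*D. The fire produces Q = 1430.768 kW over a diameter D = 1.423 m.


Q^(2/5) = 18.291
0.235 * Q^(2/5) = 4.2983
1.02 * D = 1.4515
L = 2.8468 m

2.8468 m


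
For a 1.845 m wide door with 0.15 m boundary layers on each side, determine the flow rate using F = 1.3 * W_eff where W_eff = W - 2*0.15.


W_eff = 1.845 - 0.30 = 1.545 m
F = 1.3 * 1.545 = 2.0085 persons/s

2.0085 persons/s


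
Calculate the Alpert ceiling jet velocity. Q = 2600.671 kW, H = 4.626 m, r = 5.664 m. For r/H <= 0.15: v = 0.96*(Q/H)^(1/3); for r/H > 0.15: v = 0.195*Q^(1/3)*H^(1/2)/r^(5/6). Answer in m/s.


r/H = 5.664 / 4.626 = 1.2244
r/H > 0.15, so v = 0.195*Q^(1/3)*H^(1/2)/r^(5/6)
Q^(1/3) = 13.752
H^(1/2) = 2.1508
r^(5/6) = 4.2423
v = 0.195 * 13.752 * 2.1508 / 4.2423 = 1.3596 m/s

1.3596 m/s


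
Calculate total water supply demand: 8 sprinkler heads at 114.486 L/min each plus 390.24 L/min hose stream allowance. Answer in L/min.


Sprinkler demand = 8 * 114.486 = 915.888 L/min
Total = 915.888 + 390.24 = 1306.128 L/min

1306.128 L/min


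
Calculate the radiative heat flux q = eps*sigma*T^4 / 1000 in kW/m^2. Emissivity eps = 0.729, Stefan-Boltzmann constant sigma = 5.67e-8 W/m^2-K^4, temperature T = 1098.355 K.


T^4 = 1.4554e+12
q = 0.729 * 5.67e-8 * 1.4554e+12 / 1000 = 60.156 kW/m^2

60.156 kW/m^2


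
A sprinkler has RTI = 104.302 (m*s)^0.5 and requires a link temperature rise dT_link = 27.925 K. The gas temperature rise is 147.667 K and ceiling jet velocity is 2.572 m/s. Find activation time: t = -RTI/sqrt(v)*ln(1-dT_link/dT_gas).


dT_link/dT_gas = 0.18911
ln(1 - 0.18911) = -0.20962
t = -104.302 / sqrt(2.572) * -0.20962 = 13.633 s

13.633 s


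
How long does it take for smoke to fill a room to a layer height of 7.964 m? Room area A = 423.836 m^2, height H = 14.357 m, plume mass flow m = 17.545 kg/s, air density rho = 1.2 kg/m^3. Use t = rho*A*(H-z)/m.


H - z = 6.393 m
t = 1.2 * 423.836 * 6.393 / 17.545 = 185.32 s

185.32 s


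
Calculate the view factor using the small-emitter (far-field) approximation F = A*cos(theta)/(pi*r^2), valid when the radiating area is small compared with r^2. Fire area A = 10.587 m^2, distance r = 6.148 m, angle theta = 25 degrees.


cos(25 deg) = 0.90631
pi*r^2 = 118.75
F = 10.587 * 0.90631 / 118.75 = 0.080804

0.080804


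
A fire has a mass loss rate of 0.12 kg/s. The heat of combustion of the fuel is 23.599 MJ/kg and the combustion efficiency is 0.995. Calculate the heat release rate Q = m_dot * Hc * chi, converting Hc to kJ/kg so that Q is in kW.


Hc = 23.599 MJ/kg = 23.599 * 1000 kJ/kg = 23599 kJ/kg
Q = 0.12 kg/s * 23599 kJ/kg * 0.995 = 2817.7 kW

2817.7 kW


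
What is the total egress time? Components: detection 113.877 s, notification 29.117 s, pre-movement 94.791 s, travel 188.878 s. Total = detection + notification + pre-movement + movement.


Total = 113.877 + 29.117 + 94.791 + 188.878 = 426.663 s

426.663 s


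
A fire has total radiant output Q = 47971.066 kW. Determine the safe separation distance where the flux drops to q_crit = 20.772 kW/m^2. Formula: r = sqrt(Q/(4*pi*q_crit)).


4*pi*q_crit = 261.03
Q/(4*pi*q_crit) = 183.78
r = sqrt(183.78) = 13.556 m

13.556 m


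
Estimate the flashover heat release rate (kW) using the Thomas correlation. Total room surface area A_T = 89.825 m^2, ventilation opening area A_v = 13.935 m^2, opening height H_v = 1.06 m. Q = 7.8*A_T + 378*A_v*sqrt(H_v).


7.8*A_T = 700.635
sqrt(H_v) = 1.0296
378*A_v*sqrt(H_v) = 5423.2
Q = 700.635 + 5423.2 = 6123.8 kW

6123.8 kW


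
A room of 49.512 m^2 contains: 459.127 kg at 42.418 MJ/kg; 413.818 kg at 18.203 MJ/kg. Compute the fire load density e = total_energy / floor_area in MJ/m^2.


Total energy = 459.127*42.418 + 413.818*18.203
= 19475.25 + 7532.729
= 27007.98 MJ
e = 27007.98 / 49.512 = 545.48 MJ/m^2

545.48 MJ/m^2


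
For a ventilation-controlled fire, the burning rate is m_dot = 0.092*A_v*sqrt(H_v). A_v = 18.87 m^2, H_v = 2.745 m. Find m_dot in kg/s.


sqrt(H_v) = 1.6568
m_dot = 0.092 * 18.87 * 1.6568 = 2.8763 kg/s

2.8763 kg/s


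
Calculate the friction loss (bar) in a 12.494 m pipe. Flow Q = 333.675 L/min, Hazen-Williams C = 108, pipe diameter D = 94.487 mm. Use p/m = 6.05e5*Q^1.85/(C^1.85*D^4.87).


Q^1.85 = 46575
C^1.85 = 5778.8
D^4.87 = 4.1693e+09
p/m = 0.0011695 bar/m
p_total = 0.0011695 * 12.494 = 0.014612 bar

0.014612 bar


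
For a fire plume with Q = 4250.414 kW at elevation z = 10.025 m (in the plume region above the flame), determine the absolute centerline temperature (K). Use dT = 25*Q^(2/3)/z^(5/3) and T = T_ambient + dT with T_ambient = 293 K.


Q^(2/3) = 262.39
z^(5/3) = 46.609
dT = 25 * 262.39 / 46.609 = 140.74 K
T = 293 + 140.74 = 433.74 K

433.74 K


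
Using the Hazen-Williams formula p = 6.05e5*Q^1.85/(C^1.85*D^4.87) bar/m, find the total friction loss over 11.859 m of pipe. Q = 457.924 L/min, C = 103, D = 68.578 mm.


Q^1.85 = 83650
C^1.85 = 5293.6
D^4.87 = 8.7543e+08
p/m = 0.010921 bar/m
p_total = 0.010921 * 11.859 = 0.12951 bar

0.12951 bar


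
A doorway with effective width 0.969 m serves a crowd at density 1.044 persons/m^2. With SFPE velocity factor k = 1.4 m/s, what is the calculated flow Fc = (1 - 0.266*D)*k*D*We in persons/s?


1 - 0.266*D = 1 - 0.266*1.044 = 0.72230
Fs = 0.72230 * 1.4 * 1.044 = 1.0557 persons/(s*m)
Fc = 1.0557 * 0.969 = 1.0230 persons/s

1.0230 persons/s


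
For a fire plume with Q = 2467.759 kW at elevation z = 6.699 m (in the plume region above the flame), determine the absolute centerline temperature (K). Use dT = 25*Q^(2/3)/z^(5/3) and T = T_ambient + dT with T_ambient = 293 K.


Q^(2/3) = 182.61
z^(5/3) = 23.806
dT = 25 * 182.61 / 23.806 = 191.77 K
T = 293 + 191.77 = 484.77 K

484.77 K


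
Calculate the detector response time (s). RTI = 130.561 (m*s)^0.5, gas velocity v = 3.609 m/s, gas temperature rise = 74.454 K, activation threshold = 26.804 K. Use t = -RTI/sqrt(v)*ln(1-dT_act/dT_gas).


dT_act/dT_gas = 0.36001
ln(1 - 0.36001) = -0.44630
t = -130.561 / sqrt(3.609) * -0.44630 = 30.672 s

30.672 s


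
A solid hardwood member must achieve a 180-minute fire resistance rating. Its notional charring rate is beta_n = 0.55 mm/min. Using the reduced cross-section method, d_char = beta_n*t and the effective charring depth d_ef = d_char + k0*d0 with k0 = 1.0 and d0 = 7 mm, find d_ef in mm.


d_char = 0.55 * 180 = 99 mm
d_ef = 99 + 1.0*7 = 106 mm

106 mm


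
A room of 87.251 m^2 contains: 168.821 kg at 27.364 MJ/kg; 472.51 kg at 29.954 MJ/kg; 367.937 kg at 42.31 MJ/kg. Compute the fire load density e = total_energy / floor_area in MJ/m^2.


Total energy = 168.821*27.364 + 472.51*29.954 + 367.937*42.31
= 4619.618 + 14153.56 + 15567.41
= 34340.60 MJ
e = 34340.60 / 87.251 = 393.58 MJ/m^2

393.58 MJ/m^2


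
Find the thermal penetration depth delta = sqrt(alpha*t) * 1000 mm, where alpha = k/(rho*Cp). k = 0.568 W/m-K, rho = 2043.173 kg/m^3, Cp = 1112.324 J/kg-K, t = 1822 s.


alpha = 0.568 / (2043.173 * 1112.324) = 2.4993e-07 m^2/s
alpha * t = 0.00045537
delta = sqrt(0.00045537) * 1000 = 21.339 mm

21.339 mm


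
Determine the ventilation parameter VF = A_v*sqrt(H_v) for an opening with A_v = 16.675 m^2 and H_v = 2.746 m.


sqrt(H_v) = 1.6571
VF = 16.675 * 1.6571 = 27.632 m^(5/2)

27.632 m^(5/2)


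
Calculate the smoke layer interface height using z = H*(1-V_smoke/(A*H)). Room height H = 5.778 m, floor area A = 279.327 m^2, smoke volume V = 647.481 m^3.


V/(A*H) = 0.40118
1 - 0.40118 = 0.59882
z = 5.778 * 0.59882 = 3.4600 m

3.4600 m


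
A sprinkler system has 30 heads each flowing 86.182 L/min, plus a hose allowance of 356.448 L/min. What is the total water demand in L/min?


Sprinkler demand = 30 * 86.182 = 2585.46 L/min
Total = 2585.46 + 356.448 = 2941.908 L/min

2941.908 L/min


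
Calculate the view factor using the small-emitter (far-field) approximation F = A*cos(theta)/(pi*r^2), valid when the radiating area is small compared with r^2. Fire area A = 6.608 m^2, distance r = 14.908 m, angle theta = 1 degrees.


cos(1 deg) = 0.99985
pi*r^2 = 698.21
F = 6.608 * 0.99985 / 698.21 = 0.0094627

0.0094627


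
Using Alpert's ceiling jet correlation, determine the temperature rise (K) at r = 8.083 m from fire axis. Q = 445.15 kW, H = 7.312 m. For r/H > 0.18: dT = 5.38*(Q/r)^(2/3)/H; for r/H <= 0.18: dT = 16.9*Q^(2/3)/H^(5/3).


r/H = 8.083 / 7.312 = 1.1054
r/H > 0.18, so dT = 5.38*(Q/r)^(2/3)/H
Q/r = 55.072
(Q/r)^(2/3) = 14.475
dT = 5.38 * 14.475 / 7.312 = 10.650 K

10.650 K


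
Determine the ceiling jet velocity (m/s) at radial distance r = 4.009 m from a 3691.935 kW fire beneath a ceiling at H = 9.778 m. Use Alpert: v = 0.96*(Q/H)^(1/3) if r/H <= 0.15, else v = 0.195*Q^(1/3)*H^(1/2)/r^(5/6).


r/H = 4.009 / 9.778 = 0.41000
r/H > 0.15, so v = 0.195*Q^(1/3)*H^(1/2)/r^(5/6)
Q^(1/3) = 15.456
H^(1/2) = 3.1270
r^(5/6) = 3.1808
v = 0.195 * 15.456 * 3.1270 / 3.1808 = 2.9629 m/s

2.9629 m/s


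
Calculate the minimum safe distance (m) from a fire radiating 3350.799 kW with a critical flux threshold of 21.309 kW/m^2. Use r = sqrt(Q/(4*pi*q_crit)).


4*pi*q_crit = 267.78
Q/(4*pi*q_crit) = 12.513
r = sqrt(12.513) = 3.5374 m

3.5374 m


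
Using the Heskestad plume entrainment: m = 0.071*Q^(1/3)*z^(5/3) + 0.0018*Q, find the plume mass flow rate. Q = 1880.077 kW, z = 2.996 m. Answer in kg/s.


Q^(1/3) = 12.342
z^(5/3) = 6.2264
First term = 0.071 * 12.342 * 6.2264 = 5.4562
Second term = 0.0018 * 1880.077 = 3.3841
m = 8.8403 kg/s

8.8403 kg/s


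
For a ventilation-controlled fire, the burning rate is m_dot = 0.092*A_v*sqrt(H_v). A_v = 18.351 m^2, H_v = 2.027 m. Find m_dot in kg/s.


sqrt(H_v) = 1.4237
m_dot = 0.092 * 18.351 * 1.4237 = 2.4037 kg/s

2.4037 kg/s


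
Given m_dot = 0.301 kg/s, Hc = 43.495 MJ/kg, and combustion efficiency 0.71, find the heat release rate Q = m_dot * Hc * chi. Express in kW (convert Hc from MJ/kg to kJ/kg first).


Hc = 43.495 MJ/kg = 43.495 * 1000 kJ/kg = 43495 kJ/kg
Q = 0.301 kg/s * 43495 kJ/kg * 0.71 = 9295.3 kW

9295.3 kW


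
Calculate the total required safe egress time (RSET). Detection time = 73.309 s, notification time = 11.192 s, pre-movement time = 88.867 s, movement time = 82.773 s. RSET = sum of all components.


Total = 73.309 + 11.192 + 88.867 + 82.773 = 256.141 s

256.141 s


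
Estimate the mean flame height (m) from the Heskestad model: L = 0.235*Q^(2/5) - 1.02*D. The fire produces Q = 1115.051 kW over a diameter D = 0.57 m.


Q^(2/5) = 16.555
0.235 * Q^(2/5) = 3.8903
1.02 * D = 0.58140
L = 3.3089 m

3.3089 m


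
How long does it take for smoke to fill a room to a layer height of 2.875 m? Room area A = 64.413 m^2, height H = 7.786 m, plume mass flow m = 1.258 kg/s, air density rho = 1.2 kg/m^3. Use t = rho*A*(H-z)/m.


H - z = 4.911 m
t = 1.2 * 64.413 * 4.911 / 1.258 = 301.75 s

301.75 s


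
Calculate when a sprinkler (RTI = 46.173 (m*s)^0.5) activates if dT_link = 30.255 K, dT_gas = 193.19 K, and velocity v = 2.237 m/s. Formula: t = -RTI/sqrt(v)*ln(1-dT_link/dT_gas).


dT_link/dT_gas = 0.15661
ln(1 - 0.15661) = -0.17032
t = -46.173 / sqrt(2.237) * -0.17032 = 5.2581 s

5.2581 s


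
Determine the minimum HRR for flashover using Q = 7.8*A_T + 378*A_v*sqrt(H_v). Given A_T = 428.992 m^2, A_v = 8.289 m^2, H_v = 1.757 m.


7.8*A_T = 3346.1
sqrt(H_v) = 1.3255
378*A_v*sqrt(H_v) = 4153.2
Q = 3346.1 + 4153.2 = 7499.3 kW

7499.3 kW


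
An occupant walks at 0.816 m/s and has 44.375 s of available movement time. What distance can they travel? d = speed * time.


d = 0.816 * 44.375 = 36.21 m

36.21 m


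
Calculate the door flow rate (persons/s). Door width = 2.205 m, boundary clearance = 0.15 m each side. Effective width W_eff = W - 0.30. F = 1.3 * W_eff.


W_eff = 2.205 - 0.30 = 1.905 m
F = 1.3 * 1.905 = 2.4765 persons/s

2.4765 persons/s


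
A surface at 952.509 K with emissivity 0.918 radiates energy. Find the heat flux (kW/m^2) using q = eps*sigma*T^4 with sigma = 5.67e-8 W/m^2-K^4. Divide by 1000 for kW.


T^4 = 8.2315e+11
q = 0.918 * 5.67e-8 * 8.2315e+11 / 1000 = 42.845 kW/m^2

42.845 kW/m^2


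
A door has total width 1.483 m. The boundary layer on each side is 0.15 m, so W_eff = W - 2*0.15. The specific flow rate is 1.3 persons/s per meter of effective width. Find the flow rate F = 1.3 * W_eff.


W_eff = 1.483 - 0.30 = 1.183 m
F = 1.3 * 1.183 = 1.5379 persons/s

1.5379 persons/s


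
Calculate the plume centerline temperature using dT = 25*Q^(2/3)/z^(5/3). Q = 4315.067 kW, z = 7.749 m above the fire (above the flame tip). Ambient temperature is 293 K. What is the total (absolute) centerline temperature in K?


Q^(2/3) = 265.05
z^(5/3) = 30.344
dT = 25 * 265.05 / 30.344 = 218.37 K
T = 293 + 218.37 = 511.37 K

511.37 K


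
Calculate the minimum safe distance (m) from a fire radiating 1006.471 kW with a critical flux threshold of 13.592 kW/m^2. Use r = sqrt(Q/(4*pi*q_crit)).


4*pi*q_crit = 170.80
Q/(4*pi*q_crit) = 5.8926
r = sqrt(5.8926) = 2.4275 m

2.4275 m


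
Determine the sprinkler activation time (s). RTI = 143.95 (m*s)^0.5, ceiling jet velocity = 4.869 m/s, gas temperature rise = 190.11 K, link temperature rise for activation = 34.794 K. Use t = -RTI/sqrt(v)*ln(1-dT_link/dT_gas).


dT_link/dT_gas = 0.18302
ln(1 - 0.18302) = -0.20214
t = -143.95 / sqrt(4.869) * -0.20214 = 13.187 s

13.187 s


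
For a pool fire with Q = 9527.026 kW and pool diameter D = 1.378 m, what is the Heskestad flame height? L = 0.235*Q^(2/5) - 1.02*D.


Q^(2/5) = 39.047
0.235 * Q^(2/5) = 9.1759
1.02 * D = 1.4056
L = 7.7704 m

7.7704 m


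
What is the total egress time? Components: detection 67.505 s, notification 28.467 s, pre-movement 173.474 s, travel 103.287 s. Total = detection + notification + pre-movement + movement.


Total = 67.505 + 28.467 + 173.474 + 103.287 = 372.733 s

372.733 s


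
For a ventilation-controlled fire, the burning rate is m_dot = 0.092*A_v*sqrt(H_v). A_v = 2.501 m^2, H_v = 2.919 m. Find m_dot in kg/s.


sqrt(H_v) = 1.7085
m_dot = 0.092 * 2.501 * 1.7085 = 0.39311 kg/s

0.39311 kg/s


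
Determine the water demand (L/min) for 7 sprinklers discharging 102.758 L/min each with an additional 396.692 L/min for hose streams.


Sprinkler demand = 7 * 102.758 = 719.306 L/min
Total = 719.306 + 396.692 = 1115.998 L/min

1115.998 L/min


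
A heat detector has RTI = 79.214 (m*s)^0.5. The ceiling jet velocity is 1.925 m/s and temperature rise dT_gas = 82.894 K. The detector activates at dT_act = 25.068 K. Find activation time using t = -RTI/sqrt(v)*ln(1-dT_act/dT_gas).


dT_act/dT_gas = 0.30241
ln(1 - 0.30241) = -0.36012
t = -79.214 / sqrt(1.925) * -0.36012 = 20.561 s

20.561 s


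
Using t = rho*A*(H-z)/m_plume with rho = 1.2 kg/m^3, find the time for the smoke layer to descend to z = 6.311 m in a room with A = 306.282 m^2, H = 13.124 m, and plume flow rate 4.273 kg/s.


H - z = 6.813 m
t = 1.2 * 306.282 * 6.813 / 4.273 = 586.01 s

586.01 s


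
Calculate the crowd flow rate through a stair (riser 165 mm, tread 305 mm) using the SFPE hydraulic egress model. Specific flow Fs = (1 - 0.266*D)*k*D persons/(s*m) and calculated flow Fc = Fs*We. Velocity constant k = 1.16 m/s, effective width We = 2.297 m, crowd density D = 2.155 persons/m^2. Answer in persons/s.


1 - 0.266*D = 1 - 0.266*2.155 = 0.42677
Fs = 0.42677 * 1.16 * 2.155 = 1.0668 persons/(s*m)
Fc = 1.0668 * 2.297 = 2.4505 persons/s

2.4505 persons/s


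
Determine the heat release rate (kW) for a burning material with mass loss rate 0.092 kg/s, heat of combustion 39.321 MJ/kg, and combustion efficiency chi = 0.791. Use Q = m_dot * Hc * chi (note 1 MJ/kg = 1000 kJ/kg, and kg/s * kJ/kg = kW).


Hc = 39.321 MJ/kg = 39.321 * 1000 kJ/kg = 39321 kJ/kg
Q = 0.092 kg/s * 39321 kJ/kg * 0.791 = 2861.5 kW

2861.5 kW


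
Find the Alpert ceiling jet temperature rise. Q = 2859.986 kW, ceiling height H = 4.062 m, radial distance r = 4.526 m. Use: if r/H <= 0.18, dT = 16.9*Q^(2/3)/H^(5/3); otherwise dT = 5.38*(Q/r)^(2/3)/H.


r/H = 4.526 / 4.062 = 1.1142
r/H > 0.18, so dT = 5.38*(Q/r)^(2/3)/H
Q/r = 631.90
(Q/r)^(2/3) = 73.638
dT = 5.38 * 73.638 / 4.062 = 97.531 K

97.531 K


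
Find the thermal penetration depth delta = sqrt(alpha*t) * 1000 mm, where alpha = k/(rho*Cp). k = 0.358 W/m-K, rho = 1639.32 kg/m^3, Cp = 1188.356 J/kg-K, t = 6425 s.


alpha = 0.358 / (1639.32 * 1188.356) = 1.8377e-07 m^2/s
alpha * t = 0.0011807
delta = sqrt(0.0011807) * 1000 = 34.362 mm

34.362 mm


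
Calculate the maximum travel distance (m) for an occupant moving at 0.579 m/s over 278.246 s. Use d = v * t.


d = 0.579 * 278.246 = 161.10 m

161.10 m


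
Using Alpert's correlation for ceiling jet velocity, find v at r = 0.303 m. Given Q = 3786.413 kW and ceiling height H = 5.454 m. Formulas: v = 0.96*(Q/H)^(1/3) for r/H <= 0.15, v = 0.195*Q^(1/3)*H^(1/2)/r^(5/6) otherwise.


r/H = 0.303 / 5.454 = 0.055556
r/H <= 0.15, so v = 0.96*(Q/H)^(1/3)
Q/H = 694.25
(Q/H)^(1/3) = 8.8546
v = 0.96 * 8.8546 = 8.5005 m/s

8.5005 m/s


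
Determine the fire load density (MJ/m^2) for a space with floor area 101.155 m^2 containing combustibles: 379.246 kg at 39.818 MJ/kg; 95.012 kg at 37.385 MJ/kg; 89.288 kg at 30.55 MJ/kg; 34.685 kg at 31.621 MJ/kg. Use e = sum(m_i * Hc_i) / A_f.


Total energy = 379.246*39.818 + 95.012*37.385 + 89.288*30.55 + 34.685*31.621
= 15100.82 + 3552.024 + 2727.748 + 1096.774
= 22477.36 MJ
e = 22477.36 / 101.155 = 222.21 MJ/m^2

222.21 MJ/m^2


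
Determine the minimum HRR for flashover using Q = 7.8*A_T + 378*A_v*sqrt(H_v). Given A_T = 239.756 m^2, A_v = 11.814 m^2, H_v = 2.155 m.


7.8*A_T = 1870.1
sqrt(H_v) = 1.4680
378*A_v*sqrt(H_v) = 6555.6
Q = 1870.1 + 6555.6 = 8425.7 kW

8425.7 kW


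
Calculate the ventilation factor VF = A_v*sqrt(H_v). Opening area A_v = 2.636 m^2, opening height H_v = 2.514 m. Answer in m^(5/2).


sqrt(H_v) = 1.5856
VF = 2.636 * 1.5856 = 4.1795 m^(5/2)

4.1795 m^(5/2)


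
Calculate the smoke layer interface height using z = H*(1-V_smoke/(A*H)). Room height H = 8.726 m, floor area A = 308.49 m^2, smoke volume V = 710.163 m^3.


V/(A*H) = 0.26382
1 - 0.26382 = 0.73618
z = 8.726 * 0.73618 = 6.4239 m

6.4239 m


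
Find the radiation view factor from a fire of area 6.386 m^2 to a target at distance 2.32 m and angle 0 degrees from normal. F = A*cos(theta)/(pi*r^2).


cos(0 deg) = 1
pi*r^2 = 16.909
F = 6.386 * 1 / 16.909 = 0.37766

0.37766


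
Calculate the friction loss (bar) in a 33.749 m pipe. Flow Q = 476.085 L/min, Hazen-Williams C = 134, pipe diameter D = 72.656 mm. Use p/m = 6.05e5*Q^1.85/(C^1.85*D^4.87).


Q^1.85 = 89891
C^1.85 = 8612.8
D^4.87 = 1.1598e+09
p/m = 0.0054442 bar/m
p_total = 0.0054442 * 33.749 = 0.18374 bar

0.18374 bar


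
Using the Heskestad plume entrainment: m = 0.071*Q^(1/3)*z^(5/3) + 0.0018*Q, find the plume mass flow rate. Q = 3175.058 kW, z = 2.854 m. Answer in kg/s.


Q^(1/3) = 14.698
z^(5/3) = 5.7424
First term = 0.071 * 14.698 * 5.7424 = 5.9924
Second term = 0.0018 * 3175.058 = 5.7151
m = 11.707 kg/s

11.707 kg/s


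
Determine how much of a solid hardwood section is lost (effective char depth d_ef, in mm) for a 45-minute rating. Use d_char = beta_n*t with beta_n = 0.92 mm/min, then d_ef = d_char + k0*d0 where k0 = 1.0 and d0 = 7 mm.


d_char = 0.92 * 45 = 41.4 mm
d_ef = 41.4 + 1.0*7 = 48.4 mm

48.4 mm


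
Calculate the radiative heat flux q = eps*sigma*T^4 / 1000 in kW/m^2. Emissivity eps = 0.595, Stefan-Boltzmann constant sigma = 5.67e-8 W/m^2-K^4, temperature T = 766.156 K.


T^4 = 3.4456e+11
q = 0.595 * 5.67e-8 * 3.4456e+11 / 1000 = 11.624 kW/m^2

11.624 kW/m^2


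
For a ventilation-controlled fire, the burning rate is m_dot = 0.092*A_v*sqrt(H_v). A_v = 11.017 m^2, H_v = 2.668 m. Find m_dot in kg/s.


sqrt(H_v) = 1.6334
m_dot = 0.092 * 11.017 * 1.6334 = 1.6556 kg/s

1.6556 kg/s


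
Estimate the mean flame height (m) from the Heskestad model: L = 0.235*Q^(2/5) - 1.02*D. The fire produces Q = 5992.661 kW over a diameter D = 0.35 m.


Q^(2/5) = 32.438
0.235 * Q^(2/5) = 7.6228
1.02 * D = 0.357
L = 7.2658 m

7.2658 m


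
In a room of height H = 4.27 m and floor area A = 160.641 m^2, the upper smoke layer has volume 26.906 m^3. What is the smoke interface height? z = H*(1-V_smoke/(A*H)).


V/(A*H) = 0.039225
1 - 0.039225 = 0.96077
z = 4.27 * 0.96077 = 4.1025 m

4.1025 m


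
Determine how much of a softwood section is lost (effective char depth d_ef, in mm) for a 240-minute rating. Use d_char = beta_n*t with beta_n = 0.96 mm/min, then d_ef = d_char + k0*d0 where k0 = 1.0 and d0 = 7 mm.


d_char = 0.96 * 240 = 230.4 mm
d_ef = 230.4 + 1.0*7 = 237.4 mm

237.4 mm


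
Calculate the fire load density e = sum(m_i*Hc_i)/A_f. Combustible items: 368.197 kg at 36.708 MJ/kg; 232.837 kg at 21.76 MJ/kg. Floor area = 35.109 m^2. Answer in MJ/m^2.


Total energy = 368.197*36.708 + 232.837*21.76
= 13515.78 + 5066.533
= 18582.31 MJ
e = 18582.31 / 35.109 = 529.27 MJ/m^2

529.27 MJ/m^2


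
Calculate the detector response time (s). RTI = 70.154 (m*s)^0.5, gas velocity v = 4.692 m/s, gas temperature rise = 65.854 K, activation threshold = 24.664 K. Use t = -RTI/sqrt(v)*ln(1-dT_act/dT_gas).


dT_act/dT_gas = 0.37453
ln(1 - 0.37453) = -0.46924
t = -70.154 / sqrt(4.692) * -0.46924 = 15.198 s

15.198 s


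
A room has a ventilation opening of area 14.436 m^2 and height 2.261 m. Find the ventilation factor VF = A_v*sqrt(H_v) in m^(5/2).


sqrt(H_v) = 1.5037
VF = 14.436 * 1.5037 = 21.707 m^(5/2)

21.707 m^(5/2)


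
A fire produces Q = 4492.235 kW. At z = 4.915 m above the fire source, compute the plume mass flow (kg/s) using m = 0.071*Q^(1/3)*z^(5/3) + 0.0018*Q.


Q^(1/3) = 16.500
z^(5/3) = 14.208
First term = 0.071 * 16.500 * 14.208 = 16.645
Second term = 0.0018 * 4492.235 = 8.0860
m = 24.731 kg/s

24.731 kg/s


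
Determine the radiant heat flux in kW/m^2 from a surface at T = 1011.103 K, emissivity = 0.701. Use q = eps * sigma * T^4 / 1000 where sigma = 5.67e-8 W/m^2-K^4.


T^4 = 1.0452e+12
q = 0.701 * 5.67e-8 * 1.0452e+12 / 1000 = 41.542 kW/m^2

41.542 kW/m^2


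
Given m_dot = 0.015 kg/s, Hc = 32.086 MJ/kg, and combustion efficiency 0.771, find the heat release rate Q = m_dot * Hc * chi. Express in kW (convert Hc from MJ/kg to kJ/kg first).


Hc = 32.086 MJ/kg = 32.086 * 1000 kJ/kg = 32086 kJ/kg
Q = 0.015 kg/s * 32086 kJ/kg * 0.771 = 371.07 kW

371.07 kW


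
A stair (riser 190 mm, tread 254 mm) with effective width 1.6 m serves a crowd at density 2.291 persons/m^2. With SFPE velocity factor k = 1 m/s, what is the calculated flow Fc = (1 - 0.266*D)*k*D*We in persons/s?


1 - 0.266*D = 1 - 0.266*2.291 = 0.39059
Fs = 0.39059 * 1 * 2.291 = 0.89485 persons/(s*m)
Fc = 0.89485 * 1.6 = 1.4318 persons/s

1.4318 persons/s


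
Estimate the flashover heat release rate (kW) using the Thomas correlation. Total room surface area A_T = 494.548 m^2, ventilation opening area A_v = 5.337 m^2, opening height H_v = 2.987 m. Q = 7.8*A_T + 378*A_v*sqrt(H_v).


7.8*A_T = 3857.5
sqrt(H_v) = 1.7283
378*A_v*sqrt(H_v) = 3486.6
Q = 3857.5 + 3486.6 = 7344.1 kW

7344.1 kW


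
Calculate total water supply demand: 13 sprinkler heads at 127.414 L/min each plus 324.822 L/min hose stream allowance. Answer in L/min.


Sprinkler demand = 13 * 127.414 = 1656.382 L/min
Total = 1656.382 + 324.822 = 1981.204 L/min

1981.204 L/min


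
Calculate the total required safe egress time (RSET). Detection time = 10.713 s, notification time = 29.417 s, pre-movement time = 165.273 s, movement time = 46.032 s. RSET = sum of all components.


Total = 10.713 + 29.417 + 165.273 + 46.032 = 251.435 s

251.435 s


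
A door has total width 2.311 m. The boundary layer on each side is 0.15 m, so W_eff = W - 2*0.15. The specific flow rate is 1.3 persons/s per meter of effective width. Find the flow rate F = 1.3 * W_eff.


W_eff = 2.311 - 0.30 = 2.011 m
F = 1.3 * 2.011 = 2.6143 persons/s

2.6143 persons/s


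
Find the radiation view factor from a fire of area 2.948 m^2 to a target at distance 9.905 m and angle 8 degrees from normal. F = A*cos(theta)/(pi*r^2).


cos(8 deg) = 0.99027
pi*r^2 = 308.22
F = 2.948 * 0.99027 / 308.22 = 0.0094716

0.0094716


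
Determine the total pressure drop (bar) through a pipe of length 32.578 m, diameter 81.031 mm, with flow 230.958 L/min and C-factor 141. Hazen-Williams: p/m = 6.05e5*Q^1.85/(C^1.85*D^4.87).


Q^1.85 = 23580
C^1.85 = 9463.6
D^4.87 = 1.9730e+09
p/m = 0.00076402 bar/m
p_total = 0.00076402 * 32.578 = 0.024890 bar

0.024890 bar


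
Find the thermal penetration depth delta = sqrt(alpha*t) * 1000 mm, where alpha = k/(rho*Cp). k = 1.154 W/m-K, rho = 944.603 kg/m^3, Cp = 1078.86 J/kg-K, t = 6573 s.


alpha = 1.154 / (944.603 * 1078.86) = 1.1324e-06 m^2/s
alpha * t = 0.0074431
delta = sqrt(0.0074431) * 1000 = 86.274 mm

86.274 mm


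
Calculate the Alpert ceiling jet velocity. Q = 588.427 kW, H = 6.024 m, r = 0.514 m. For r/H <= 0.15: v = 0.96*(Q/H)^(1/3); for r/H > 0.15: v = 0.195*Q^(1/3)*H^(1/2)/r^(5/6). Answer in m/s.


r/H = 0.514 / 6.024 = 0.085325
r/H <= 0.15, so v = 0.96*(Q/H)^(1/3)
Q/H = 97.680
(Q/H)^(1/3) = 4.6054
v = 0.96 * 4.6054 = 4.4212 m/s

4.4212 m/s


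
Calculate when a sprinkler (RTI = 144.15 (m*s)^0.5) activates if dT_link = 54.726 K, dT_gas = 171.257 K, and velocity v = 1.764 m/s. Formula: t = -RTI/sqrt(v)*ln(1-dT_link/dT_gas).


dT_link/dT_gas = 0.31955
ln(1 - 0.31955) = -0.38501
t = -144.15 / sqrt(1.764) * -0.38501 = 41.786 s

41.786 s


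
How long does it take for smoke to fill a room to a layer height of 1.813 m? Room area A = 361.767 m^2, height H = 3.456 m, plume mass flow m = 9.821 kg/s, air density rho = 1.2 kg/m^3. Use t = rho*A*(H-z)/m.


H - z = 1.643 m
t = 1.2 * 361.767 * 1.643 / 9.821 = 72.626 s

72.626 s


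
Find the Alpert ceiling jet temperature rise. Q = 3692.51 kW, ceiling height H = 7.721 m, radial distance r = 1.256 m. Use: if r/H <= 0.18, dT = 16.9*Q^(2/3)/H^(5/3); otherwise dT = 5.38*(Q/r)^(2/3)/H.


r/H = 1.256 / 7.721 = 0.16267
r/H <= 0.18, so dT = 16.9*Q^(2/3)/H^(5/3)
Q^(2/3) = 238.90
H^(5/3) = 30.162
dT = 16.9 * 238.90 / 30.162 = 133.86 K

133.86 K


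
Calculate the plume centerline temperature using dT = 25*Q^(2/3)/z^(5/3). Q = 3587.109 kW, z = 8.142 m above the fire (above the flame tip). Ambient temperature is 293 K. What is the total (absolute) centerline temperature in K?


Q^(2/3) = 234.33
z^(5/3) = 32.952
dT = 25 * 234.33 / 32.952 = 177.78 K
T = 293 + 177.78 = 470.78 K

470.78 K


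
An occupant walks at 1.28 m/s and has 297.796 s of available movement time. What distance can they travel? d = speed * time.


d = 1.28 * 297.796 = 381.18 m

381.18 m


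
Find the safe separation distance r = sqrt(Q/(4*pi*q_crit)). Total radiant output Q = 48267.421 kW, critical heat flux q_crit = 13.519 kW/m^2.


4*pi*q_crit = 169.88
Q/(4*pi*q_crit) = 284.12
r = sqrt(284.12) = 16.856 m

16.856 m


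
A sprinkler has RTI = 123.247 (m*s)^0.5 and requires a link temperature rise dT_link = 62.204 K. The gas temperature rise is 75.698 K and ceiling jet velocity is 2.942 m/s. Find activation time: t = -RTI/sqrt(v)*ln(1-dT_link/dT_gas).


dT_link/dT_gas = 0.82174
ln(1 - 0.82174) = -1.7245
t = -123.247 / sqrt(2.942) * -1.7245 = 123.91 s

123.91 s


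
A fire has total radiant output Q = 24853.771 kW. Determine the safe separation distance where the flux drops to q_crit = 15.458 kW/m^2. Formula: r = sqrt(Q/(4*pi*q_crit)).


4*pi*q_crit = 194.25
Q/(4*pi*q_crit) = 127.95
r = sqrt(127.95) = 11.311 m

11.311 m


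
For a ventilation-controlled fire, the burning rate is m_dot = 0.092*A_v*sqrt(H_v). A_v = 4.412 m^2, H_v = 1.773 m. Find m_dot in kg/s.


sqrt(H_v) = 1.3315
m_dot = 0.092 * 4.412 * 1.3315 = 0.54048 kg/s

0.54048 kg/s


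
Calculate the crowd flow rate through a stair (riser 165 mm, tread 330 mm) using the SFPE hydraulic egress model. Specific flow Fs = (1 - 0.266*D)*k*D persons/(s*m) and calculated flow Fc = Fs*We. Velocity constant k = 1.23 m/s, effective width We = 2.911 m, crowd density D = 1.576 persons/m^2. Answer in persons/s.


1 - 0.266*D = 1 - 0.266*1.576 = 0.58078
Fs = 0.58078 * 1.23 * 1.576 = 1.1258 persons/(s*m)
Fc = 1.1258 * 2.911 = 3.2773 persons/s

3.2773 persons/s


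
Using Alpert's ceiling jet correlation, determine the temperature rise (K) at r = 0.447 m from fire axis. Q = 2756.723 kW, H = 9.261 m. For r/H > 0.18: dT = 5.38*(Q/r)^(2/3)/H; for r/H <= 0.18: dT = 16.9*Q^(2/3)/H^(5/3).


r/H = 0.447 / 9.261 = 0.048267
r/H <= 0.18, so dT = 16.9*Q^(2/3)/H^(5/3)
Q^(2/3) = 196.61
H^(5/3) = 40.841
dT = 16.9 * 196.61 / 40.841 = 81.355 K

81.355 K


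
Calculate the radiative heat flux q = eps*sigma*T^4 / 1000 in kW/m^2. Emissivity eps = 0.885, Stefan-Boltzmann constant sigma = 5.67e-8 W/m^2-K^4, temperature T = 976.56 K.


T^4 = 9.0949e+11
q = 0.885 * 5.67e-8 * 9.0949e+11 / 1000 = 45.638 kW/m^2

45.638 kW/m^2


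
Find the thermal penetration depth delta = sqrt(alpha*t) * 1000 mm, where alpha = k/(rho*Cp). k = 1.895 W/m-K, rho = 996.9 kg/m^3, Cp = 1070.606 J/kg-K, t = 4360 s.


alpha = 1.895 / (996.9 * 1070.606) = 1.7755e-06 m^2/s
alpha * t = 0.0077413
delta = sqrt(0.0077413) * 1000 = 87.985 mm

87.985 mm


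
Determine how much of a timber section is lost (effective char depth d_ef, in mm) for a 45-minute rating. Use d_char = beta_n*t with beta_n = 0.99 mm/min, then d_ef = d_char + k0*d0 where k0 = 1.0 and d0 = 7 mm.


d_char = 0.99 * 45 = 44.55 mm
d_ef = 44.55 + 1.0*7 = 51.55 mm

51.55 mm


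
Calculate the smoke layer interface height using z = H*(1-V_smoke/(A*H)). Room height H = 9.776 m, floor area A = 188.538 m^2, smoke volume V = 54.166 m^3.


V/(A*H) = 0.029388
1 - 0.029388 = 0.97061
z = 9.776 * 0.97061 = 9.4887 m

9.4887 m


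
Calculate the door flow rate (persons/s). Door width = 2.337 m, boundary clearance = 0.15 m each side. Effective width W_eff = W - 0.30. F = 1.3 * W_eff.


W_eff = 2.337 - 0.30 = 2.037 m
F = 1.3 * 2.037 = 2.6481 persons/s

2.6481 persons/s


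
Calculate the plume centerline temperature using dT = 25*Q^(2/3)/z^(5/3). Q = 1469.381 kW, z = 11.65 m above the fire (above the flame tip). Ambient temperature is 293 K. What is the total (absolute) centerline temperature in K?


Q^(2/3) = 129.25
z^(5/3) = 59.870
dT = 25 * 129.25 / 59.870 = 53.970 K
T = 293 + 53.970 = 346.97 K

346.97 K


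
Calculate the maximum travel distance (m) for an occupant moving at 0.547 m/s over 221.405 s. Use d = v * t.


d = 0.547 * 221.405 = 121.11 m

121.11 m


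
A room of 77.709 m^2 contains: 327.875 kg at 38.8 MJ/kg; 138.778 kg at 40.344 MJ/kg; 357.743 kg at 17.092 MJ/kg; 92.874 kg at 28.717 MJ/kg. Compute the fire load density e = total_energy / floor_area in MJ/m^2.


Total energy = 327.875*38.8 + 138.778*40.344 + 357.743*17.092 + 92.874*28.717
= 12721.55 + 5598.860 + 6114.543 + 2667.063
= 27102.02 MJ
e = 27102.02 / 77.709 = 348.76 MJ/m^2

348.76 MJ/m^2


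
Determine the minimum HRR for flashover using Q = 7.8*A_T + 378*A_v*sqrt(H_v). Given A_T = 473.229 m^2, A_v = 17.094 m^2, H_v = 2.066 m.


7.8*A_T = 3691.2
sqrt(H_v) = 1.4374
378*A_v*sqrt(H_v) = 9287.5
Q = 3691.2 + 9287.5 = 12979 kW

12979 kW


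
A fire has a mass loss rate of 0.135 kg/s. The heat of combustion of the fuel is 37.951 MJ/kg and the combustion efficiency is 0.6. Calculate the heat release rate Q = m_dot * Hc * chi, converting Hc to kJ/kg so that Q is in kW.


Hc = 37.951 MJ/kg = 37.951 * 1000 kJ/kg = 37951 kJ/kg
Q = 0.135 kg/s * 37951 kJ/kg * 0.6 = 3074.031 kW

3074.031 kW


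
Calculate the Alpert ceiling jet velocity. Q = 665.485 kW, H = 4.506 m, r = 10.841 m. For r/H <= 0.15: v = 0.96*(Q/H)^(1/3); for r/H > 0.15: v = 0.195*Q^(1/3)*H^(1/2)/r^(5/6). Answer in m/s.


r/H = 10.841 / 4.506 = 2.4059
r/H > 0.15, so v = 0.195*Q^(1/3)*H^(1/2)/r^(5/6)
Q^(1/3) = 8.7306
H^(1/2) = 2.1227
r^(5/6) = 7.2872
v = 0.195 * 8.7306 * 2.1227 / 7.2872 = 0.49593 m/s

0.49593 m/s


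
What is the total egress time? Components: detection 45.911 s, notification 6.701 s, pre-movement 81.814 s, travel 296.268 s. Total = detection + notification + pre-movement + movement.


Total = 45.911 + 6.701 + 81.814 + 296.268 = 430.694 s

430.694 s


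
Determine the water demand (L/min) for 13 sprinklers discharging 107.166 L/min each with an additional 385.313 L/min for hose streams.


Sprinkler demand = 13 * 107.166 = 1393.158 L/min
Total = 1393.158 + 385.313 = 1778.471 L/min

1778.471 L/min


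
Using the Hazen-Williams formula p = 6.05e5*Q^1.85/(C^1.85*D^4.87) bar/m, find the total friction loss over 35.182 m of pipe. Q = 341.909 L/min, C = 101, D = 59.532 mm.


Q^1.85 = 48723
C^1.85 = 5105.0
D^4.87 = 4.3958e+08
p/m = 0.013136 bar/m
p_total = 0.013136 * 35.182 = 0.46215 bar

0.46215 bar


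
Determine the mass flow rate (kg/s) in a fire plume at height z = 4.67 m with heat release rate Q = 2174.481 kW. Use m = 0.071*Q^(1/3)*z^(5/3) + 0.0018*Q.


Q^(1/3) = 12.955
z^(5/3) = 13.048
First term = 0.071 * 12.955 * 13.048 = 12.002
Second term = 0.0018 * 2174.481 = 3.9141
m = 15.916 kg/s

15.916 kg/s


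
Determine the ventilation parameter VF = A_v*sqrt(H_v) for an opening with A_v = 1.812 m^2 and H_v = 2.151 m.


sqrt(H_v) = 1.4666
VF = 1.812 * 1.4666 = 2.6575 m^(5/2)

2.6575 m^(5/2)


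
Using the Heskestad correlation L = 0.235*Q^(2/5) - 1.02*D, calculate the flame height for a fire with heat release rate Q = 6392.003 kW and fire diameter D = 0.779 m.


Q^(2/5) = 33.285
0.235 * Q^(2/5) = 7.8221
1.02 * D = 0.79458
L = 7.0275 m

7.0275 m


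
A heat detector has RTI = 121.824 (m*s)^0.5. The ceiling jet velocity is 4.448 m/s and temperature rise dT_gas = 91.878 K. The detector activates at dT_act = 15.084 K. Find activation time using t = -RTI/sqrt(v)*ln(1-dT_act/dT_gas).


dT_act/dT_gas = 0.16417
ln(1 - 0.16417) = -0.17934
t = -121.824 / sqrt(4.448) * -0.17934 = 10.359 s

10.359 s


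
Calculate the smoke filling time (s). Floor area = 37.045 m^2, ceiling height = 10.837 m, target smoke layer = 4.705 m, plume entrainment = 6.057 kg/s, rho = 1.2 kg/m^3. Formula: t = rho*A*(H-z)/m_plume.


H - z = 6.132 m
t = 1.2 * 37.045 * 6.132 / 6.057 = 45.004 s

45.004 s


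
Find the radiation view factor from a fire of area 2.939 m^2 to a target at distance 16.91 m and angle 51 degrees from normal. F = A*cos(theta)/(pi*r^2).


cos(51 deg) = 0.62932
pi*r^2 = 898.33
F = 2.939 * 0.62932 / 898.33 = 0.0020589

0.0020589


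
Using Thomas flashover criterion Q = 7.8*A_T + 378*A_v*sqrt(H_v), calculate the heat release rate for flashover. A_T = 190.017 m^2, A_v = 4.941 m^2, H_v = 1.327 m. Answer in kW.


7.8*A_T = 1482.1
sqrt(H_v) = 1.1520
378*A_v*sqrt(H_v) = 2151.5
Q = 1482.1 + 2151.5 = 3633.6 kW

3633.6 kW


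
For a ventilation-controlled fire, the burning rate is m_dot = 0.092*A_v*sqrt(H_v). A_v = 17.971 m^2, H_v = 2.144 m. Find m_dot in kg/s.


sqrt(H_v) = 1.4642
m_dot = 0.092 * 17.971 * 1.4642 = 2.4209 kg/s

2.4209 kg/s


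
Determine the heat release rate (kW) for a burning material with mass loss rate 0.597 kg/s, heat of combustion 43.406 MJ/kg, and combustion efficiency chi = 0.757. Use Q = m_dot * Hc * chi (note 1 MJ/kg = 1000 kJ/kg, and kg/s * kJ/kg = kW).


Hc = 43.406 MJ/kg = 43.406 * 1000 kJ/kg = 43406 kJ/kg
Q = 0.597 kg/s * 43406 kJ/kg * 0.757 = 19616 kW

19616 kW


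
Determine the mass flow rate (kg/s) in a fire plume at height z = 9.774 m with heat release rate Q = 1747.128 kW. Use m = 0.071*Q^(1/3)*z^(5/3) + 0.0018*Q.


Q^(1/3) = 12.044
z^(5/3) = 44.681
First term = 0.071 * 12.044 * 44.681 = 38.208
Second term = 0.0018 * 1747.128 = 3.1448
m = 41.353 kg/s

41.353 kg/s


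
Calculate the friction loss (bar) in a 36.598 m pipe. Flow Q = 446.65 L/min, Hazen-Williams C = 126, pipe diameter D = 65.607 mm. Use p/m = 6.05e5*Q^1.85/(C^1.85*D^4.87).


Q^1.85 = 79880
C^1.85 = 7685.7
D^4.87 = 7.0558e+08
p/m = 0.0089117 bar/m
p_total = 0.0089117 * 36.598 = 0.32615 bar

0.32615 bar
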